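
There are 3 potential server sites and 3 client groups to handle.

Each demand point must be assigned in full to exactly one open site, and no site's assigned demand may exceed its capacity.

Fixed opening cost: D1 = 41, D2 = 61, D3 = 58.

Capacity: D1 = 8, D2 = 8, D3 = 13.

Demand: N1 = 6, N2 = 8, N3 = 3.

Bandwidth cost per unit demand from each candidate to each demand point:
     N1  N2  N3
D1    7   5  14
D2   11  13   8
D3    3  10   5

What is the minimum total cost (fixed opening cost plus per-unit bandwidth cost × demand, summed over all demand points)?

172

Open {D1, D3}; cheapest assignment that respects the capacities:
  D1 (cap 8, load 8): N2 — cost 8×5 = 40
  D3 (cap 13, load 9): N1, N3 — cost 6×3 + 3×5 = 33
  Shipping 73, fixed 99 → total 172.
  Any other capacity-feasible assignment to {D1, D3} ships for at least 73.
Compare {D1, D2, D3}: its best feasible assignment gives total 233.
Compare {D2, D3}: its best feasible assignment gives total 256.
Every other set of open sites that can feasibly serve all demand totals ≥ 233 even under its best assignment. Minimum: 172.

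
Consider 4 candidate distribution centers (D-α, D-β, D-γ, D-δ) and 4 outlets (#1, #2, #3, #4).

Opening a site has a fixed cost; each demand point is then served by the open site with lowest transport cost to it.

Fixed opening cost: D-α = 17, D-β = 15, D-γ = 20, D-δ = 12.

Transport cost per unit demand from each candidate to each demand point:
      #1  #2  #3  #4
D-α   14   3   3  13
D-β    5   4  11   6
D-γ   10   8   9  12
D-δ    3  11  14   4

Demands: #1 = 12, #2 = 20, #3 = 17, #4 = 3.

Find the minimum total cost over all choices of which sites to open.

188

Open {D-α, D-δ}: assign each demand point to its cheapest open site.
  #1→D-δ 12×3=36, #2→D-α 20×3=60, #3→D-α 17×3=51, #4→D-δ 3×4=12
  transport cost 159, fixed 29 → total 188.
Compare {D-α, D-β, D-δ}: transport cost 159 + fixed 44 = 203.
Compare {D-α, D-γ, D-δ}: transport cost 159 + fixed 49 = 208.
Compare {D-α, D-β}: transport cost 189 + fixed 32 = 221.
All other subsets cost ≥ 203. Minimum total cost: 188.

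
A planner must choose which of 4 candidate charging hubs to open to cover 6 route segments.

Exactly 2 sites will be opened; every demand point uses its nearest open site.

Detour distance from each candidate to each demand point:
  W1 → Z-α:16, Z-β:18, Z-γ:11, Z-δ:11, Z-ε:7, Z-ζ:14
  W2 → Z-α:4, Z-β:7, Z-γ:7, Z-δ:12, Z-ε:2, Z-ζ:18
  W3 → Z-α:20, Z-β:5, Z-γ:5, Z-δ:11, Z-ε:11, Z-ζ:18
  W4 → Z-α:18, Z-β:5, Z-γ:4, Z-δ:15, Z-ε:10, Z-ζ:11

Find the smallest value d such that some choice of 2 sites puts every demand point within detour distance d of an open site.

12

Open {W2, W4}.
  Farthest demand point is Z-δ at detour distance 12 (to W2); all others are ≤ 12.
With {W1, W2} the worst case is 14.
With {W1, W3} the worst case is 16.
No size-2 selection achieves below 12.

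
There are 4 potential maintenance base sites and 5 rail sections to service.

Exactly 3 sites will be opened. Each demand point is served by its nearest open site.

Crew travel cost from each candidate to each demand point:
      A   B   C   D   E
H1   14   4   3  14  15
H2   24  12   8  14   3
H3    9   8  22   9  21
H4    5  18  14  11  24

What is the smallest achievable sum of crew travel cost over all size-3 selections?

26

Open {H1, H2, H4}.
  A→H4 5, B→H1 4, C→H1 3, D→H4 11, E→H2 3  ⇒ total 26.
Compare {H1, H2, H3}: total 28.
Compare {H2, H3, H4}: total 33.
No size-3 selection does better; minimum is 26.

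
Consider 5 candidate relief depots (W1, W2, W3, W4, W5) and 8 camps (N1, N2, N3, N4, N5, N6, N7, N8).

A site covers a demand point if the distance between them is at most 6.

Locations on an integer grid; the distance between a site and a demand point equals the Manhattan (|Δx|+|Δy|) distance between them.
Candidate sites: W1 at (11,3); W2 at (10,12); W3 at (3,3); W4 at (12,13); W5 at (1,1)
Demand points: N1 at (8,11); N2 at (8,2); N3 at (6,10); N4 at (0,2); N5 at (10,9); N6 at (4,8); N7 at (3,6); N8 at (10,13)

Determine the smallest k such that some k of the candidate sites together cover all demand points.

Coverage sets (demand points within 6 of each site):
  W1: {N2}
  W2: {N1, N3, N5, N8}
  W3: {N2, N4, N6, N7}
  W4: {N1, N5, N8}
  W5: {N4}
No single site covers all 8 demand points.
But {W2, W3} covers everything, so the minimum is 2.

2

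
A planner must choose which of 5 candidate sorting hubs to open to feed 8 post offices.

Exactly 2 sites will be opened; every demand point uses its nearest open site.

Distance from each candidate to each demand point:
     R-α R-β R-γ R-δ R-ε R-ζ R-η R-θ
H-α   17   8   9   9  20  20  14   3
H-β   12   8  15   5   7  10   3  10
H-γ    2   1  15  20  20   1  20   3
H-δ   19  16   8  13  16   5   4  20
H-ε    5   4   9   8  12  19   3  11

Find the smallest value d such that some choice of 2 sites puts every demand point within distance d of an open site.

10

Open {H-β, H-ε}.
  Farthest demand point is R-ζ at distance 10 (to H-β); all others are ≤ 10.
With {H-α, H-β} the worst case is 12.
With {H-β, H-δ} the worst case is 12.
No size-2 selection achieves below 10.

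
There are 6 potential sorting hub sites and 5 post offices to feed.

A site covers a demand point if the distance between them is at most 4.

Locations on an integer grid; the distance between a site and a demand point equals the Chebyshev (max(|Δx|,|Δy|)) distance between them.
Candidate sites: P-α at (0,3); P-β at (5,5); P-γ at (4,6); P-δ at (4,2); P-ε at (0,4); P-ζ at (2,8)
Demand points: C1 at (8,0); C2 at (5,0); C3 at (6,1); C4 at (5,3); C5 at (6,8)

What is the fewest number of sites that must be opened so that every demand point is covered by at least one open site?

2

Coverage sets (demand points within 4 of each site):
  P-α: {}
  P-β: {C3, C4, C5}
  P-γ: {C4, C5}
  P-δ: {C1, C2, C3, C4}
  P-ε: {}
  P-ζ: {C5}
No single site covers all 5 demand points.
But {P-β, P-δ} covers everything, so the minimum is 2.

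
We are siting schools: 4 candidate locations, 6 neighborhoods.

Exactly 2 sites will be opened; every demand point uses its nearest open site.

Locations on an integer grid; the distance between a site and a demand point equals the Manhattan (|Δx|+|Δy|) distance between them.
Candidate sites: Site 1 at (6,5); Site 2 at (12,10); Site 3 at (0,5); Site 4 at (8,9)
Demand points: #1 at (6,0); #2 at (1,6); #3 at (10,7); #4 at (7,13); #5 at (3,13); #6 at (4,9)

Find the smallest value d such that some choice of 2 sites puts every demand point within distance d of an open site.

9

Open {Site 1, Site 4}.
  Farthest demand point is #5 at distance 9 (to Site 4); all others are ≤ 9.
With {Site 1, Site 2} the worst case is 11.
With {Site 1, Site 3} the worst case is 11.
No size-2 selection achieves below 9.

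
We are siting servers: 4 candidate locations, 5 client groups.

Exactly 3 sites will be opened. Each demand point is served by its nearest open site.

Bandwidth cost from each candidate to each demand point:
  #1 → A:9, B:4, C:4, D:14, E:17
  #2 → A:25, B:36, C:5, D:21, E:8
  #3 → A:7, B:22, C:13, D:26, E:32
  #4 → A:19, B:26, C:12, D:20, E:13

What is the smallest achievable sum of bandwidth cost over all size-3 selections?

37

Open {#1, #2, #3}.
  A→#3 7, B→#1 4, C→#1 4, D→#1 14, E→#2 8  ⇒ total 37.
Compare {#1, #2, #4}: total 39.
Compare {#1, #3, #4}: total 42.
No size-3 selection does better; minimum is 37.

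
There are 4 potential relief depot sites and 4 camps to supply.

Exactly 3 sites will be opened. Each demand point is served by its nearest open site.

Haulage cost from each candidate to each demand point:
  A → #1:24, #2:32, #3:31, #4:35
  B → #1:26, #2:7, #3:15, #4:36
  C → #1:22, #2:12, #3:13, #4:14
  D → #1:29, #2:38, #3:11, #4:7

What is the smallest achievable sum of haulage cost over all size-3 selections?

Open {B, C, D}.
  #1→C 22, #2→B 7, #3→D 11, #4→D 7  ⇒ total 47.
Compare {A, B, D}: total 49.
Compare {A, C, D}: total 52.
No size-3 selection does better; minimum is 47.

47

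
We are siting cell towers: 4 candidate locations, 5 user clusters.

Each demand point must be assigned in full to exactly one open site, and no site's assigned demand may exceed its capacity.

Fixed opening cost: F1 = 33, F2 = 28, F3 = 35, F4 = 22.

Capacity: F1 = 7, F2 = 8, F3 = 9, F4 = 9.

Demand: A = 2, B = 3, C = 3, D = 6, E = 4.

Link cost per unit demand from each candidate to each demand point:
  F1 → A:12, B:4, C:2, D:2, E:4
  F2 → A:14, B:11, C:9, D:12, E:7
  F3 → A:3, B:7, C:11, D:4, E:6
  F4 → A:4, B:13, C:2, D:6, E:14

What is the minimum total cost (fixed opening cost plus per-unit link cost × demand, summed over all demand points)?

Open {F3, F4}; cheapest assignment that respects the capacities:
  F3 (cap 9, load 9): A, B, E — cost 2×3 + 3×7 + 4×6 = 51
  F4 (cap 9, load 9): C, D — cost 3×2 + 6×6 = 42
  Shipping 93, fixed 57 → total 150.
  Any other capacity-feasible assignment to {F3, F4} ships for at least 93.
Compare {F1, F3, F4}: its best feasible assignment gives total 154.
Compare {F1, F2, F4}: its best feasible assignment gives total 170.
Every other set of open sites that can feasibly serve all demand totals ≥ 154 even under its best assignment. Minimum: 150.

150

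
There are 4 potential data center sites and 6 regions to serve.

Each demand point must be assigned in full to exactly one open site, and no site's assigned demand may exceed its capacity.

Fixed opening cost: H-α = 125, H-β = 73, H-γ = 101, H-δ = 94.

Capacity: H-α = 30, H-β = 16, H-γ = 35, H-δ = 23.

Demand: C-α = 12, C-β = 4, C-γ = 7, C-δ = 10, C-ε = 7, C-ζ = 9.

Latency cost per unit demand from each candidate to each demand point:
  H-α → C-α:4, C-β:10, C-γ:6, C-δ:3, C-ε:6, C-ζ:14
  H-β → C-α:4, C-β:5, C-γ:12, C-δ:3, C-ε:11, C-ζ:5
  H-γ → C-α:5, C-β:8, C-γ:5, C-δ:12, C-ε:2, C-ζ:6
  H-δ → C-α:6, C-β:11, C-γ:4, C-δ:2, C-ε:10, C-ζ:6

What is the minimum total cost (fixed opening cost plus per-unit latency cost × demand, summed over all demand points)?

Open {H-β, H-γ}; cheapest assignment that respects the capacities:
  H-β (cap 16, load 14): C-β, C-δ — cost 4×5 + 10×3 = 50
  H-γ (cap 35, load 35): C-α, C-γ, C-ε, C-ζ — cost 12×5 + 7×5 + 7×2 + 9×6 = 163
  Shipping 213, fixed 174 → total 387.
  Any other capacity-feasible assignment to {H-β, H-γ} ships for at least 213.
Compare {H-γ, H-δ}: its best feasible assignment gives total 403.
Compare {H-α, H-γ}: its best feasible assignment gives total 439.
Every other set of open sites that can feasibly serve all demand totals ≥ 403 even under its best assignment. Minimum: 387.

387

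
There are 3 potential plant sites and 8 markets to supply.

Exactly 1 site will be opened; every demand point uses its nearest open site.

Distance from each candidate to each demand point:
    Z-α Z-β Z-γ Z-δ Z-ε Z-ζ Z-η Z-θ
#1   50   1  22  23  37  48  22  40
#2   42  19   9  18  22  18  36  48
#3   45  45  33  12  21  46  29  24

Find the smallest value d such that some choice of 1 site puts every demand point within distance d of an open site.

46

Open {#3}.
  Farthest demand point is Z-ζ at distance 46 (to #3); all others are ≤ 46.
With {#2} the worst case is 48.
With {#1} the worst case is 50.
No size-1 selection achieves below 46.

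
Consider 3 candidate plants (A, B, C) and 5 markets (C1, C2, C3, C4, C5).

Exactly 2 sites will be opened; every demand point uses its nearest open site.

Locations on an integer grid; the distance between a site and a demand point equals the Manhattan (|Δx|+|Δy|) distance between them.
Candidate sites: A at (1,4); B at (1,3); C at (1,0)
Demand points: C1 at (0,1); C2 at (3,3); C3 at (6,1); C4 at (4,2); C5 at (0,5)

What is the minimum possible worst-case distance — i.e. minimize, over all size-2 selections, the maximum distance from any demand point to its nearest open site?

6

Open {A, C}.
  Farthest demand point is C3 at distance 6 (to C); all others are ≤ 6.
With {B, C} the worst case is 6.
With {A, B} the worst case is 7.
No size-2 selection achieves below 6.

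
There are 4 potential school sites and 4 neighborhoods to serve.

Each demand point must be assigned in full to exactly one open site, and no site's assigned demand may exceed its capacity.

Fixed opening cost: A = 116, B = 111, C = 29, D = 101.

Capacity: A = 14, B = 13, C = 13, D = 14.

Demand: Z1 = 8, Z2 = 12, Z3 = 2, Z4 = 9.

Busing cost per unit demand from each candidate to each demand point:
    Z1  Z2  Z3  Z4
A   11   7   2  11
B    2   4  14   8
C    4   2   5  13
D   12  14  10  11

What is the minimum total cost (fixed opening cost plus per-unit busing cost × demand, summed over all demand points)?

399

Open {A, B, C}; cheapest assignment that respects the capacities:
  A (cap 14, load 11): Z3, Z4 — cost 2×2 + 9×11 = 103
  B (cap 13, load 8): Z1 — cost 8×2 = 16
  C (cap 13, load 12): Z2 — cost 12×2 = 24
  Shipping 143, fixed 256 → total 399.
  Any other capacity-feasible assignment to {A, B, C} ships for at least 143.
Compare {B, C, D}: its best feasible assignment gives total 400.
Compare {A, C, D}: its best feasible assignment gives total 461.
Every other set of open sites that can feasibly serve all demand totals ≥ 400 even under its best assignment. Minimum: 399.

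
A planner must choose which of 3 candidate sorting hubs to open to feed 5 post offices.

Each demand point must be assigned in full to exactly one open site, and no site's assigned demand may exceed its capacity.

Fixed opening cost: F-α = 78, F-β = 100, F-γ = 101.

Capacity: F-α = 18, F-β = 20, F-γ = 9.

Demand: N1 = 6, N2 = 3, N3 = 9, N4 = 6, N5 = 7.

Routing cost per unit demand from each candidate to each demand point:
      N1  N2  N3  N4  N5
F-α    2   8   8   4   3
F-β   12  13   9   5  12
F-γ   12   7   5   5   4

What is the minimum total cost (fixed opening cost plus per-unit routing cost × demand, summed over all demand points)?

Open {F-α, F-β}; cheapest assignment that respects the capacities:
  F-α (cap 18, load 16): N1, N2, N5 — cost 6×2 + 3×8 + 7×3 = 57
  F-β (cap 20, load 15): N3, N4 — cost 9×9 + 6×5 = 111
  Shipping 168, fixed 178 → total 346.
  Any other capacity-feasible assignment to {F-α, F-β} ships for at least 168.
Compare {F-α, F-β, F-γ}: its best feasible assignment gives total 411.
Every other set of open sites that can feasibly serve all demand totals ≥ 411 even under its best assignment. Minimum: 346.

346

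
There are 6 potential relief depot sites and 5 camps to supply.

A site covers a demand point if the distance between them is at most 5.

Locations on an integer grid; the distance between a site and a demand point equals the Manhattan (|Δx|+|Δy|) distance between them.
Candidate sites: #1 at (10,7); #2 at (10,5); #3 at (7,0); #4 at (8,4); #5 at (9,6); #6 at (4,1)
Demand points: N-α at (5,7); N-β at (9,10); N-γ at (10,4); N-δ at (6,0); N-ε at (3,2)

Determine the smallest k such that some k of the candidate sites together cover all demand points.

Coverage sets (demand points within 5 of each site):
  #1: {N-α, N-β, N-γ}
  #2: {N-γ}
  #3: {N-δ}
  #4: {N-γ}
  #5: {N-α, N-β, N-γ}
  #6: {N-δ, N-ε}
No single site covers all 5 demand points.
But {#1, #6} covers everything, so the minimum is 2.

2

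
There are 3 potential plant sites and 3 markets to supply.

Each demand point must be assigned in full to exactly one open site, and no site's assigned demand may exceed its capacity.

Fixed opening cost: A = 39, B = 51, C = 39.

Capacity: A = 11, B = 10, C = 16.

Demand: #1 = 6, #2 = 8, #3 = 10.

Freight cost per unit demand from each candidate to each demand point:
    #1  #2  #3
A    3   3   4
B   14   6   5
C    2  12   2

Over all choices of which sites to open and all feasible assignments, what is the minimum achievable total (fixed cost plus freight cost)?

134

Open {A, C}; cheapest assignment that respects the capacities:
  A (cap 11, load 8): #2 — cost 8×3 = 24
  C (cap 16, load 16): #1, #3 — cost 6×2 + 10×2 = 32
  Shipping 56, fixed 78 → total 134.
  Any other capacity-feasible assignment to {A, C} ships for at least 56.
Compare {B, C}: its best feasible assignment gives total 170.
Compare {A, B, C}: its best feasible assignment gives total 185.
Every other set of open sites that can feasibly serve all demand totals ≥ 170 even under its best assignment. Minimum: 134.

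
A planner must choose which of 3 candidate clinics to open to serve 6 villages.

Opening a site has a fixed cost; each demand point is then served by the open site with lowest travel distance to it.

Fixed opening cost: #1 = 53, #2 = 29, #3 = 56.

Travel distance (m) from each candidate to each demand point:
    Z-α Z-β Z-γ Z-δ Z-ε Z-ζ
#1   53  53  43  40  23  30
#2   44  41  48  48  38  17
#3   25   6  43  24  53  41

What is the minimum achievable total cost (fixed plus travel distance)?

238

Open {#2, #3}: assign each demand point to its cheapest open site.
  Z-α→#3 25, Z-β→#3 6, Z-γ→#3 43, Z-δ→#3 24, Z-ε→#2 38, Z-ζ→#2 17
  travel distance 153, fixed 85 → total 238.
Compare {#3}: travel distance 192 + fixed 56 = 248.
Compare {#1, #3}: travel distance 151 + fixed 109 = 260.
Compare {#2}: travel distance 236 + fixed 29 = 265.
All other subsets cost ≥ 248. Minimum total cost: 238.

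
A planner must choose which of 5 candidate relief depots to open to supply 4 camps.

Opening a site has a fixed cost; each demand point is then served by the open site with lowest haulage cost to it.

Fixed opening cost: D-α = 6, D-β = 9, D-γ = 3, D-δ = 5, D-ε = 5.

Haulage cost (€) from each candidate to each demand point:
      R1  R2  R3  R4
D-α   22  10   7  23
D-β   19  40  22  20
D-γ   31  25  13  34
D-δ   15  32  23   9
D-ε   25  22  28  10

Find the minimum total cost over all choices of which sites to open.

Open {D-α, D-δ}: assign each demand point to its cheapest open site.
  R1→D-δ 15, R2→D-α 10, R3→D-α 7, R4→D-δ 9
  haulage cost 41, fixed 11 → total 52.
Compare {D-α, D-γ, D-δ}: haulage cost 41 + fixed 14 = 55.
Compare {D-α, D-δ, D-ε}: haulage cost 41 + fixed 16 = 57.
Compare {D-α, D-ε}: haulage cost 49 + fixed 11 = 60.
All other subsets cost ≥ 55. Minimum total cost: 52.

52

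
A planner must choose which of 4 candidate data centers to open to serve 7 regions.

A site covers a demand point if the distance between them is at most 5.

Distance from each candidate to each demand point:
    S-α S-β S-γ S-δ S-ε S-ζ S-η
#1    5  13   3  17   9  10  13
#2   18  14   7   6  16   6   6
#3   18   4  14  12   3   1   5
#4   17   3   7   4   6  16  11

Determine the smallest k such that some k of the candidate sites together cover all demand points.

Coverage sets (demand points within 5 of each site):
  #1: {S-α, S-γ}
  #2: {}
  #3: {S-β, S-ε, S-ζ, S-η}
  #4: {S-β, S-δ}
No 2 sites suffice: every size-2 union leaves at least one demand point uncovered.
But {#1, #3, #4} covers everything, so the minimum is 3.

3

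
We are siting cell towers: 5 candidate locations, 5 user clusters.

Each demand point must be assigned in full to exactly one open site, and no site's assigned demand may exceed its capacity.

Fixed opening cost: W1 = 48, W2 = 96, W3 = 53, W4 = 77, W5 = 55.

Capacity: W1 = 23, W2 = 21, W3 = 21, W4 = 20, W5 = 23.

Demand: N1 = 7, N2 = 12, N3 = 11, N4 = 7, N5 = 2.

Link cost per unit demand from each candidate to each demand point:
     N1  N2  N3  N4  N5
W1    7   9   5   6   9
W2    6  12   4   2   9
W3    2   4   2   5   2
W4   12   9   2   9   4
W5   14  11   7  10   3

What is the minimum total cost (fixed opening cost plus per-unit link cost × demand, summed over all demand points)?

Open {W1, W3}; cheapest assignment that respects the capacities:
  W1 (cap 23, load 18): N3, N4 — cost 11×5 + 7×6 = 97
  W3 (cap 21, load 21): N1, N2, N5 — cost 7×2 + 12×4 + 2×2 = 66
  Shipping 163, fixed 101 → total 264.
  Any other capacity-feasible assignment to {W1, W3} ships for at least 163.
Compare {W2, W3}: its best feasible assignment gives total 273.
Compare {W3, W4}: its best feasible assignment gives total 281.
Every other set of open sites that can feasibly serve all demand totals ≥ 273 even under its best assignment. Minimum: 264.

264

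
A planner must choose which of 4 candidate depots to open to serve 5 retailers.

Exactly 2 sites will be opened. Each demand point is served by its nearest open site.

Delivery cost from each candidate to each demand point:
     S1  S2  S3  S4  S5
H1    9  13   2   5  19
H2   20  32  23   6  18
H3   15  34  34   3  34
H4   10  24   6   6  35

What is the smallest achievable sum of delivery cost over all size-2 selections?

46

Open {H1, H3}.
  S1→H1 9, S2→H1 13, S3→H1 2, S4→H3 3, S5→H1 19  ⇒ total 46.
Compare {H1, H2}: total 47.
Compare {H1, H4}: total 48.
No size-2 selection does better; minimum is 46.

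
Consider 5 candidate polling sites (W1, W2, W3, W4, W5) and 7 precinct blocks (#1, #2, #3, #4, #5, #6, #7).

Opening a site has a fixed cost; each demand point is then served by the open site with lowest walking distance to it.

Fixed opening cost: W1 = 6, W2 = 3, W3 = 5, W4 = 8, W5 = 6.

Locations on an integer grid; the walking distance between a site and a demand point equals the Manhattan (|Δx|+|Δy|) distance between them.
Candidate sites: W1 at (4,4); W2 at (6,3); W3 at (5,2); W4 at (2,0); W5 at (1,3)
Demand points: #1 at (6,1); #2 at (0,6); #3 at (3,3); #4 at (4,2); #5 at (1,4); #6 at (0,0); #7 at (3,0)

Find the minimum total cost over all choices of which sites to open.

Open {W3, W5}: assign each demand point to its cheapest open site.
  #1→W3 2, #2→W5 4, #3→W5 2, #4→W3 1, #5→W5 1, #6→W5 4, #7→W3 4
  walking distance 18, fixed 11 → total 29.
Compare {W2, W5}: walking distance 21 + fixed 9 = 30.
Compare {W2, W3, W5}: walking distance 18 + fixed 14 = 32.
Compare {W2, W4, W5}: walking distance 15 + fixed 17 = 32.
All other subsets cost ≥ 30. Minimum total cost: 29.

29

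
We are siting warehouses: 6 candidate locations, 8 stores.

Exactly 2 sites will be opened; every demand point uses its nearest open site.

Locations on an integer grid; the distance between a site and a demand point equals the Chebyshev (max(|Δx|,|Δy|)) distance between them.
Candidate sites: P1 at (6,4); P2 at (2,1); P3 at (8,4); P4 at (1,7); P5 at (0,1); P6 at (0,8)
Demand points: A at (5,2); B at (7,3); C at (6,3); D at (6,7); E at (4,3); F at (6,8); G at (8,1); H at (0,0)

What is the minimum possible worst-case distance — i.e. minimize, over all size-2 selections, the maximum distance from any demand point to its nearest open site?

Open {P1, P2}.
  Farthest demand point is F at distance 4 (to P1); all others are ≤ 4.
With {P1, P5} the worst case is 4.
With {P2, P3} the worst case is 4.
No size-2 selection achieves below 4.

4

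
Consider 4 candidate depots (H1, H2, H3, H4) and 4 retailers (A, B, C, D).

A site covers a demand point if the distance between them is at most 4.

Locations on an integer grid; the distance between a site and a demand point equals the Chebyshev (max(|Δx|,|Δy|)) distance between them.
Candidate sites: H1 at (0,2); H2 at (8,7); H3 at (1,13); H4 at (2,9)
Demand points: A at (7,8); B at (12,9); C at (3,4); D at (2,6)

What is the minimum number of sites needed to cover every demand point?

2

Coverage sets (demand points within 4 of each site):
  H1: {C, D}
  H2: {A, B}
  H3: {}
  H4: {D}
No single site covers all 4 demand points.
But {H1, H2} covers everything, so the minimum is 2.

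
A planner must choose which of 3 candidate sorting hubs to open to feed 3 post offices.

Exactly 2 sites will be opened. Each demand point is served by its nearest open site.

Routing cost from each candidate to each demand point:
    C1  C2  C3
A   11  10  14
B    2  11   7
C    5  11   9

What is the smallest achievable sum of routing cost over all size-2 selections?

19

Open {A, B}.
  C1→B 2, C2→A 10, C3→B 7  ⇒ total 19.
Compare {B, C}: total 20.
Compare {A, C}: total 24.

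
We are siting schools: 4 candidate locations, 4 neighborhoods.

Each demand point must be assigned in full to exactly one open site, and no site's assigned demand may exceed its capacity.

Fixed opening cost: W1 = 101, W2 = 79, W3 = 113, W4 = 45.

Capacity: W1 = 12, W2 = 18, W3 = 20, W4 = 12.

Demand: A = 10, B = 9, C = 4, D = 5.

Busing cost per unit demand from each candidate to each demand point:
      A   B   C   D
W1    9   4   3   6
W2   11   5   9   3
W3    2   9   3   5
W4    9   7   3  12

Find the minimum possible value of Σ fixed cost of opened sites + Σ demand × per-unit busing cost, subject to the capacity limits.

Open {W3, W4}; cheapest assignment that respects the capacities:
  W3 (cap 20, load 19): A, C, D — cost 10×2 + 4×3 + 5×5 = 57
  W4 (cap 12, load 9): B — cost 9×7 = 63
  Shipping 120, fixed 158 → total 278.
  Any other capacity-feasible assignment to {W3, W4} ships for at least 120.
Compare {W2, W3}: its best feasible assignment gives total 284.
Compare {W1, W3}: its best feasible assignment gives total 307.
Every other set of open sites that can feasibly serve all demand totals ≥ 284 even under its best assignment. Minimum: 278.

278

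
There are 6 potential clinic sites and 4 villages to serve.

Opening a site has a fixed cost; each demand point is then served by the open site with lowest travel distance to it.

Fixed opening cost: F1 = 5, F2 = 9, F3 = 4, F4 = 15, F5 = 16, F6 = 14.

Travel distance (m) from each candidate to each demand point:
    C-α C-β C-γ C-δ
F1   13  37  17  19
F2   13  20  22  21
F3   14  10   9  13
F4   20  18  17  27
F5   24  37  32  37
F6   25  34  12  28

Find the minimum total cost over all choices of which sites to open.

50

Open {F3}: assign each demand point to its cheapest open site.
  C-α→F3 14, C-β→F3 10, C-γ→F3 9, C-δ→F3 13
  travel distance 46, fixed 4 → total 50.
Compare {F1, F3}: travel distance 45 + fixed 9 = 54.
Compare {F2, F3}: travel distance 45 + fixed 13 = 58.
Compare {F1, F2, F3}: travel distance 45 + fixed 18 = 63.
All other subsets cost ≥ 54. Minimum total cost: 50.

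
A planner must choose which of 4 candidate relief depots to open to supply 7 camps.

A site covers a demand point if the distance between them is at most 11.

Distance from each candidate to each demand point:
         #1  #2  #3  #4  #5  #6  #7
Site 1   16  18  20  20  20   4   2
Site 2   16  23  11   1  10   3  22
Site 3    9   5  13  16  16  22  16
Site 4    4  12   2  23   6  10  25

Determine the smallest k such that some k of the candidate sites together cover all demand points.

Coverage sets (demand points within 11 of each site):
  Site 1: {#6, #7}
  Site 2: {#3, #4, #5, #6}
  Site 3: {#1, #2}
  Site 4: {#1, #3, #5, #6}
No 2 sites suffice: every size-2 union leaves at least one demand point uncovered.
But {Site 1, Site 2, Site 3} covers everything, so the minimum is 3.

3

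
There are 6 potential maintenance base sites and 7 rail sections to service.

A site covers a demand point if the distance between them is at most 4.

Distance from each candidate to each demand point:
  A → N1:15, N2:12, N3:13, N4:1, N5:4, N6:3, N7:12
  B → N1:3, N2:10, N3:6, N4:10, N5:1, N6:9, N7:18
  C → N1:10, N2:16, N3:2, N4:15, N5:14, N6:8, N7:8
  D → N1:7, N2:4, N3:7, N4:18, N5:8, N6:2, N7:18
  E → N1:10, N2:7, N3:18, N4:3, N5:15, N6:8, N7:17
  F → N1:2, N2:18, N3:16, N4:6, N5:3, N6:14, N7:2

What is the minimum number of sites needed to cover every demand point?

4

Coverage sets (demand points within 4 of each site):
  A: {N4, N5, N6}
  B: {N1, N5}
  C: {N3}
  D: {N2, N6}
  E: {N4}
  F: {N1, N5, N7}
No 3 sites suffice: every size-3 union leaves at least one demand point uncovered.
But {A, C, D, F} covers everything, so the minimum is 4.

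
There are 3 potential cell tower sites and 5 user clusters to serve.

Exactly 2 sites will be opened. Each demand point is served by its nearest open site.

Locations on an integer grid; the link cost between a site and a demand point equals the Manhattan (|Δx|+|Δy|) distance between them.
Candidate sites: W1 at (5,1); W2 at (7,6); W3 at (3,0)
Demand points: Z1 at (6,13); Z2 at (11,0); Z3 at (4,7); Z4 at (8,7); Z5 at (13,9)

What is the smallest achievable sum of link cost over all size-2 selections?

Open {W1, W2}.
  Z1→W2 8, Z2→W1 7, Z3→W2 4, Z4→W2 2, Z5→W2 9  ⇒ total 30.
Compare {W2, W3}: total 31.
Compare {W1, W3}: total 52.

30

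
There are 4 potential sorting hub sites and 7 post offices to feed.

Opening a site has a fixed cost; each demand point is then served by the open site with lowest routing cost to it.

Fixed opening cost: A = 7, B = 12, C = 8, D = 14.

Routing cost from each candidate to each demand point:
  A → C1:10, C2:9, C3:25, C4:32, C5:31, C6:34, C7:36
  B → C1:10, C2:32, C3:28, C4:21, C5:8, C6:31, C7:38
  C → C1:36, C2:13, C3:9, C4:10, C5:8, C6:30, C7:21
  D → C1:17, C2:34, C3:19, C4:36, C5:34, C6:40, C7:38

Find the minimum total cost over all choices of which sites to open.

112

Open {A, C}: assign each demand point to its cheapest open site.
  C1→A 10, C2→A 9, C3→C 9, C4→C 10, C5→C 8, C6→C 30, C7→C 21
  routing cost 97, fixed 15 → total 112.
Compare {B, C}: routing cost 101 + fixed 20 = 121.
Compare {A, B, C}: routing cost 97 + fixed 27 = 124.
Compare {A, C, D}: routing cost 97 + fixed 29 = 126.
All other subsets cost ≥ 121. Minimum total cost: 112.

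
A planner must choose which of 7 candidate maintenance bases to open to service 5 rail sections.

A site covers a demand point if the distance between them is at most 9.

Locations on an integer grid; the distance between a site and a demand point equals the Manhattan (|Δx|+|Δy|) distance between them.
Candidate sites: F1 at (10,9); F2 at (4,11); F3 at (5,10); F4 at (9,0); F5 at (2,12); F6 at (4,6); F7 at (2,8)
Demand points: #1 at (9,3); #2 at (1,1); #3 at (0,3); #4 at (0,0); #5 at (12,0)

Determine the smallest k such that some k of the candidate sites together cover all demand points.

Coverage sets (demand points within 9 of each site):
  F1: {#1}
  F2: {}
  F3: {}
  F4: {#1, #2, #4, #5}
  F5: {}
  F6: {#1, #2, #3}
  F7: {#2, #3}
No single site covers all 5 demand points.
But {F4, F6} covers everything, so the minimum is 2.

2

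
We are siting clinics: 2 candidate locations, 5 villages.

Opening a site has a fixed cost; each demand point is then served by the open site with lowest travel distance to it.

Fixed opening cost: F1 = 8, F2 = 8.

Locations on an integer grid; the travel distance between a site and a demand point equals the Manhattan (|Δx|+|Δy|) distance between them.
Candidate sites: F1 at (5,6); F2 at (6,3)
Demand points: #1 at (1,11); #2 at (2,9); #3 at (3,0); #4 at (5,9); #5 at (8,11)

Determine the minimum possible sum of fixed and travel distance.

42

Open {F1}: assign each demand point to its cheapest open site.
  #1→F1 9, #2→F1 6, #3→F1 8, #4→F1 3, #5→F1 8
  travel distance 34, fixed 8 → total 42.
Compare {F1, F2}: travel distance 32 + fixed 16 = 48.
Compare {F2}: travel distance 46 + fixed 8 = 54.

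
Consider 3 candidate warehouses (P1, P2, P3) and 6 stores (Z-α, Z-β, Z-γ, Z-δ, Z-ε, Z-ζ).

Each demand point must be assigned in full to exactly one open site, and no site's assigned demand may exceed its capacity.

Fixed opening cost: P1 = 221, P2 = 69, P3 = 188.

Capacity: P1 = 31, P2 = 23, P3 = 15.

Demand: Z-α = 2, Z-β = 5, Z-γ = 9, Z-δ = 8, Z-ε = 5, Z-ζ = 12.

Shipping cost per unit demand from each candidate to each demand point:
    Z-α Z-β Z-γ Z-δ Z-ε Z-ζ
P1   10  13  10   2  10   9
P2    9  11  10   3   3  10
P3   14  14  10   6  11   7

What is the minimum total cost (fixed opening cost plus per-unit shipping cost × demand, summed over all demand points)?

592

Open {P1, P2}; cheapest assignment that respects the capacities:
  P1 (cap 31, load 29): Z-γ, Z-δ, Z-ζ — cost 9×10 + 8×2 + 12×9 = 214
  P2 (cap 23, load 12): Z-α, Z-β, Z-ε — cost 2×9 + 5×11 + 5×3 = 88
  Shipping 302, fixed 290 → total 592.
  Any other capacity-feasible assignment to {P1, P2} ships for at least 302.
Compare {P1, P3}: its best feasible assignment gives total 734.
Compare {P1, P2, P3}: its best feasible assignment gives total 756.
Every other set of open sites that can feasibly serve all demand totals ≥ 734 even under its best assignment. Minimum: 592.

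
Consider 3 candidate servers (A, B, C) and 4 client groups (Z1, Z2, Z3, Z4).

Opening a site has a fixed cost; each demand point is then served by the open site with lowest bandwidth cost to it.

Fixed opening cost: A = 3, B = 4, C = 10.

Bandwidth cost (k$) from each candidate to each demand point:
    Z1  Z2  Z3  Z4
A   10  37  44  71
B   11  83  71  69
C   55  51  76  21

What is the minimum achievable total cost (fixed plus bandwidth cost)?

Open {A, C}: assign each demand point to its cheapest open site.
  Z1→A 10, Z2→A 37, Z3→A 44, Z4→C 21
  bandwidth cost 112, fixed 13 → total 125.
Compare {A, B, C}: bandwidth cost 112 + fixed 17 = 129.
Compare {A}: bandwidth cost 162 + fixed 3 = 165.
Compare {A, B}: bandwidth cost 160 + fixed 7 = 167.
All other subsets cost ≥ 129. Minimum total cost: 125.

125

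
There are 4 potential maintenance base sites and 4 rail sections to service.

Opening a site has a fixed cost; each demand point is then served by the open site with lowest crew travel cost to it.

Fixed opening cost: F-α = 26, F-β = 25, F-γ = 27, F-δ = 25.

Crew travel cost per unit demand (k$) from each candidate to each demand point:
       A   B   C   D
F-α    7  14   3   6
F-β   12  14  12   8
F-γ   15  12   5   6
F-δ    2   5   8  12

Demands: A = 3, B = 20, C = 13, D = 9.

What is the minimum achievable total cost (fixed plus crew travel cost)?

250

Open {F-α, F-δ}: assign each demand point to its cheapest open site.
  A→F-δ 3×2=6, B→F-δ 20×5=100, C→F-α 13×3=39, D→F-α 9×6=54
  crew travel cost 199, fixed 51 → total 250.
Compare {F-α, F-β, F-δ}: crew travel cost 199 + fixed 76 = 275.
Compare {F-γ, F-δ}: crew travel cost 225 + fixed 52 = 277.
Compare {F-α, F-γ, F-δ}: crew travel cost 199 + fixed 78 = 277.
All other subsets cost ≥ 275. Minimum total cost: 250.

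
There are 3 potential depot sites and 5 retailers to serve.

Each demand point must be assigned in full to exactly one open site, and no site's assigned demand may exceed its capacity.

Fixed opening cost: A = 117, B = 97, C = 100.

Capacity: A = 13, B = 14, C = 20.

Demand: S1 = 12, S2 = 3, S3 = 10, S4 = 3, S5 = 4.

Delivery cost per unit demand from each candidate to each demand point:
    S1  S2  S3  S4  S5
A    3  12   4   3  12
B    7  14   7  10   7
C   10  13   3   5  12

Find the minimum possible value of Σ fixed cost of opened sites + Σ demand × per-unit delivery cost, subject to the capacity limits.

385

Open {A, C}; cheapest assignment that respects the capacities:
  A (cap 13, load 12): S1 — cost 12×3 = 36
  C (cap 20, load 20): S2, S3, S4, S5 — cost 3×13 + 10×3 + 3×5 + 4×12 = 132
  Shipping 168, fixed 217 → total 385.
  Any other capacity-feasible assignment to {A, C} ships for at least 168.
Compare {B, C}: its best feasible assignment gives total 413.
Compare {A, B, C}: its best feasible assignment gives total 462.
Every other set of open sites that can feasibly serve all demand totals ≥ 413 even under its best assignment. Minimum: 385.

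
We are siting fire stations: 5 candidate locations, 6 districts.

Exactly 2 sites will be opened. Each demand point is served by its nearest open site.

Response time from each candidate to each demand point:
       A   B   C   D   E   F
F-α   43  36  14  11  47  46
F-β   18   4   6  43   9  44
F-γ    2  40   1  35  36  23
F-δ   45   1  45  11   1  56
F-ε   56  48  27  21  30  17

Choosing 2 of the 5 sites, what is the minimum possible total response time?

39

Open {F-γ, F-δ}.
  A→F-γ 2, B→F-δ 1, C→F-γ 1, D→F-δ 11, E→F-δ 1, F→F-γ 23  ⇒ total 39.
Compare {F-β, F-γ}: total 74.
Compare {F-β, F-ε}: total 75.
No size-2 selection does better; minimum is 39.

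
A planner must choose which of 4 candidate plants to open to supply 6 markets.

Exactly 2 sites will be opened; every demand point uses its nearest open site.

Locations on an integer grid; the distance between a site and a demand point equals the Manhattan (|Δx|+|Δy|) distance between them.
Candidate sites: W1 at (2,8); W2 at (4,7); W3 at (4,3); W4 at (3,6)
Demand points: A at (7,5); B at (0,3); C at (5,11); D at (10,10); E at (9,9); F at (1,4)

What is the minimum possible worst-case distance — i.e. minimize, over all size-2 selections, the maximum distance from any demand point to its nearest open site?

Open {W1, W2}.
  Farthest demand point is D at distance 9 (to W2); all others are ≤ 9.
With {W2, W3} the worst case is 9.
With {W2, W4} the worst case is 9.
No size-2 selection achieves below 9.

9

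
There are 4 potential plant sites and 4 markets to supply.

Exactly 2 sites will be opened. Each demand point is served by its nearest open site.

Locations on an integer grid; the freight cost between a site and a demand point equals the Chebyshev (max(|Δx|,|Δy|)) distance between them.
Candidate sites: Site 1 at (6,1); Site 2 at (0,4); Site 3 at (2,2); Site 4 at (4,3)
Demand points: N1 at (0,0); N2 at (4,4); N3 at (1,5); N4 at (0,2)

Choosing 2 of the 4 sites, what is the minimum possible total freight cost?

7

Open {Site 2, Site 3}.
  N1→Site 3 2, N2→Site 3 2, N3→Site 2 1, N4→Site 2 2  ⇒ total 7.
Compare {Site 2, Site 4}: total 8.
Compare {Site 3, Site 4}: total 8.
No size-2 selection does better; minimum is 7.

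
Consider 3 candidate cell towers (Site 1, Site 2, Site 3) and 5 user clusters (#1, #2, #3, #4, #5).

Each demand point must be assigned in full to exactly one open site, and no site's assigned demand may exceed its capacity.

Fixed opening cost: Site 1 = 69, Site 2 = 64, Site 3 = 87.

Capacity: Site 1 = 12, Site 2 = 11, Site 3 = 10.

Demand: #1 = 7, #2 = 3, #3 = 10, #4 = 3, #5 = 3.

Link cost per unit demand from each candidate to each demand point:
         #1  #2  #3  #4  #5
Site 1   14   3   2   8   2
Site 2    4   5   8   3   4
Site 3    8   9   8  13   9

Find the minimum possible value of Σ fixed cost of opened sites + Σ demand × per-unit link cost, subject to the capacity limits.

Open {Site 1, Site 2, Site 3}; cheapest assignment that respects the capacities:
  Site 1 (cap 12, load 10): #3 — cost 10×2 = 20
  Site 2 (cap 11, load 10): #1, #4 — cost 7×4 + 3×3 = 37
  Site 3 (cap 10, load 6): #2, #5 — cost 3×9 + 3×9 = 54
  Shipping 111, fixed 220 → total 331.
  Any other capacity-feasible assignment to {Site 1, Site 2, Site 3} ships for at least 111.
Total demand is 26 and no other set of sites has combined capacity ≥ 26, so {Site 1, Site 2, Site 3} is the only feasible choice of open sites. Minimum: 331.

331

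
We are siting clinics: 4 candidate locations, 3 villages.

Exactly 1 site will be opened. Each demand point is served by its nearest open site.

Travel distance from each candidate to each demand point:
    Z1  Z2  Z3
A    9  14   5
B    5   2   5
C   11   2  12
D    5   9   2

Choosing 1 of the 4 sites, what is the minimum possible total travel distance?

12

Open {B}.
  Z1→B 5, Z2→B 2, Z3→B 5  ⇒ total 12.
Compare {D}: total 16.
Compare {C}: total 25.
No size-1 selection does better; minimum is 12.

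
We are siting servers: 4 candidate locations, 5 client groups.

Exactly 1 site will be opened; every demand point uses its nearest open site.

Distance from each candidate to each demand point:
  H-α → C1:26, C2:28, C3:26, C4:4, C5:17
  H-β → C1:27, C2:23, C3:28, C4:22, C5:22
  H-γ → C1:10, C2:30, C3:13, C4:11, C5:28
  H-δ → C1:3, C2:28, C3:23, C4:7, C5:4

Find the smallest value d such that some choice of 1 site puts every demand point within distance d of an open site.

Open {H-α}.
  Farthest demand point is C2 at distance 28 (to H-α); all others are ≤ 28.
With {H-β} the worst case is 28.
With {H-δ} the worst case is 28.
No size-1 selection achieves below 28.

28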